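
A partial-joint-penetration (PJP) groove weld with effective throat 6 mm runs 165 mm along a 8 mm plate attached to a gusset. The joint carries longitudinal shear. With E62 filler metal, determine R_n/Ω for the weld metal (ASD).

E62XX → F_EXX = 620 MPa.
Effective throat (given) t_e = 6 mm.
A_we = 6 × 165 = 990 mm².
F_nw = 0.6 F_EXX = 372 MPa.
R_n/Ω = (372 × 990) / 2.0 × 10⁻³ = 184.1 kN.

R_n/Ω ≈ 184 kN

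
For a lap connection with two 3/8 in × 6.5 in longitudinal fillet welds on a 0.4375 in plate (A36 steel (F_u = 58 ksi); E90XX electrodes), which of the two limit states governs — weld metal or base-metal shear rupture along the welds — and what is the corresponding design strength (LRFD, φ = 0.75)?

E90XX → F_EXX = 90 ksi.
t_e = 0.707 × 0.375 = 0.2651 in; L = 13 in.
Weld metal: φR_n = 0.75 × 0.6 × 90 × 0.2651 × 13 = 139.6 kips.
Base metal (shear rupture): φR_n = 0.75 × 0.6 × 58 × 0.4375 × 13 = 148.4 kips.
Governing: weld metal.

φR_n ≈ 140 kips (weld metal governs)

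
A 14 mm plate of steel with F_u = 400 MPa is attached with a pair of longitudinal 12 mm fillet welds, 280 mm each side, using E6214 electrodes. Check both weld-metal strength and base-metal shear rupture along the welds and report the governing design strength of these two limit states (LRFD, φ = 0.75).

φR_n ≈ 1330 kN (weld metal governs)

E62XX → F_EXX = 620 MPa.
t_e = 0.707 × 12 = 8.484 mm; L = 560 mm.
Weld metal: φR_n = 0.75 × 0.6 × 620 × 8.484 × 560 × 10⁻³ = 1326 kN.
Base metal (shear rupture): φR_n = 0.75 × 0.6 × 400 × 14 × 560 × 10⁻³ = 1411 kN.
Governing: weld metal.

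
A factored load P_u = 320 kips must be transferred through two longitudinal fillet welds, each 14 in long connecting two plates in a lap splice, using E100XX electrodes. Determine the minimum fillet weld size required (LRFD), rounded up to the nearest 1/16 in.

E100XX → F_EXX = 100 ksi.
Total weld length L = 28 in.
Required throat t_e = P_u / (φ × 0.6 F_EXX × L) = 320 / (0.75 × 0.6 × 100 × 28) = 0.254 in.
Required leg w = t_e / 0.707 = 0.3592 in → use 3/8 in.

w = 3/8 in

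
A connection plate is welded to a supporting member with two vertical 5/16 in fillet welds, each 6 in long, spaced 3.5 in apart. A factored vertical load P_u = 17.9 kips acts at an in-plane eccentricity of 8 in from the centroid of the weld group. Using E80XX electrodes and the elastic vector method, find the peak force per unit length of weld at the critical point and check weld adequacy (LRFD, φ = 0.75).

f_max ≈ 7.7 kip/in; adequate

E80XX → F_EXX = 80 ksi.
Total weld length L_w = 12 in. Treat welds as unit-width lines.
Polar moment about centroid: J = 2[d³/12 + d(b/2)²] = 2[6³/12 + 6×1.75²] = 72.75 in³.
Direct shear f_v = P/L_w = 17.9 / 12 = 1.492 kip/in (vertical).
Torsion M = P·e = 17.9 × 8 = 143.2 kip·in.
Critical point at (x, y) = (1.75, 3) from centroid. f_tx = M·y/J = 5.905 kip/in; f_ty = M·x/J = 3.445 kip/in.
Resultant f_max = √[f_tx² + (f_v + f_ty)²] = √[5.905² + (1.492 + 3.445)²] = 7.697 kip/in.
Capacity per unit length: φr_n = 0.75 × 0.6 × 80 × (0.707 × 0.3125) = 7.954 kip/in.
7.697 ≤ 7.954 → adequate.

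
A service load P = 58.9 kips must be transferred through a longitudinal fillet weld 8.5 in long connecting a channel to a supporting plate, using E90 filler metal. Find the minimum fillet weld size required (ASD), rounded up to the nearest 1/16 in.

E90XX → F_EXX = 90 ksi.
Total weld length L = 8.5 in.
Required throat t_e = P × Ω / (0.6 F_EXX × L) = 58.9 × 2.0 / (0.6 × 90 × 8.5) = 0.2566 in.
Required leg w = t_e / 0.707 = 0.363 in → use 3/8 in.

w = 3/8 in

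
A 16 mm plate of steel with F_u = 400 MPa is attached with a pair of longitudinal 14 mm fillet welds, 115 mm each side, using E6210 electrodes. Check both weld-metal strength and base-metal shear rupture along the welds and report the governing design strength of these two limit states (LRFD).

φR_n ≈ 635 kN (weld metal governs)

E62XX → F_EXX = 620 MPa.
t_e = 0.707 × 14 = 9.898 mm; L = 230 mm.
Weld metal: φR_n = 0.75 × 0.6 × 620 × 9.898 × 230 × 10⁻³ = 635.2 kN.
Base metal (shear rupture): φR_n = 0.75 × 0.6 × 400 × 16 × 230 × 10⁻³ = 662.4 kN.
Governing: weld metal.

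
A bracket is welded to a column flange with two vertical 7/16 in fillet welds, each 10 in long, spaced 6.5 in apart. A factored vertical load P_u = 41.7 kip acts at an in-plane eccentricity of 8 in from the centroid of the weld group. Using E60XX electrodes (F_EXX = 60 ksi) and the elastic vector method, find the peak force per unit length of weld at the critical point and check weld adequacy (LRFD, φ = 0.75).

Total weld length L_w = 20 in. Treat welds as unit-width lines.
Polar moment about centroid: J = 2[d³/12 + d(b/2)²] = 2[10³/12 + 10×3.25²] = 377.9 in³.
Direct shear f_v = P/L_w = 41.7 / 20 = 2.085 kip/in (vertical).
Torsion M = P·e = 41.7 × 8 = 333.6 kip·in.
Critical point at (x, y) = (3.25, 5) from centroid. f_tx = M·y/J = 4.414 kip/in; f_ty = M·x/J = 2.869 kip/in.
Resultant f_max = √[f_tx² + (f_v + f_ty)²] = √[4.414² + (2.085 + 2.869)²] = 6.635 kip/in.
Capacity per unit length: φr_n = 0.75 × 0.6 × 60 × (0.707 × 0.4375) = 8.351 kip/in.
6.635 ≤ 8.351 → adequate.

f_max ≈ 6.63 kip/in; adequate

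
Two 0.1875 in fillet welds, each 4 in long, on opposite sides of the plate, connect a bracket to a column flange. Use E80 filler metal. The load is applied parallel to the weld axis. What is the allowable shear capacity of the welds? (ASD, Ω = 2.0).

R_n/Ω ≈ 25.5 kip

E80XX → F_EXX = 80 ksi.
Effective throat t_e = 0.707 × 0.1875 = 0.1326 in.
Total length L = 8 in; A_we = 0.1326 × 8 = 1.06 in².
F_nw = 0.6 F_EXX = 0.6 × 80 = 48 ksi.
R_n = 48 × 1.06 = 50.9 kip; R_n/Ω = 50.9/2.0 = 25.45 kip.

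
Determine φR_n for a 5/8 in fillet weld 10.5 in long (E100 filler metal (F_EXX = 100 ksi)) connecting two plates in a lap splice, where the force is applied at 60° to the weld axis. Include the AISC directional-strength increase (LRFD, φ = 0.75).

φR_n ≈ 293 kip

t_e = 0.707 × 0.625 = 0.4419 in; A_we = 0.4419 × 10.5 = 4.64 in².
Directional factor: 1.0 + 0.5 sin^1.5(60°) = 1.403.
F_nw = 0.6 × 100 × 1.403 = 84.18 ksi.
φR_n = 0.75 × 84.18 × 4.64 = 292.9 kip.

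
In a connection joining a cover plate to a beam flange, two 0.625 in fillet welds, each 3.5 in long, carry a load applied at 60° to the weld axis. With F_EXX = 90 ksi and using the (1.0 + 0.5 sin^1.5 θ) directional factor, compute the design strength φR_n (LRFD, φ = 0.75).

φR_n ≈ 176 kip

t_e = 0.707 × 0.625 = 0.4419 in; A_we = 0.4419 × 7 = 3.093 in².
Directional factor: 1.0 + 0.5 sin^1.5(60°) = 1.403.
F_nw = 0.6 × 90 × 1.403 = 75.76 ksi.
φR_n = 0.75 × 75.76 × 3.093 = 175.8 kip.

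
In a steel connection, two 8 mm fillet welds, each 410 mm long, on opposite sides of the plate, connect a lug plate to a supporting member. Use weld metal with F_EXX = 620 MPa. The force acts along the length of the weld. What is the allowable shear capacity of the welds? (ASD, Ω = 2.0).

R_n/Ω ≈ 863 kN

Effective throat t_e = 0.707 × 8 = 5.656 mm.
Total length L = 820 mm; A_we = 5.656 × 820 = 4638 mm².
F_nw = 0.6 F_EXX = 0.6 × 620 = 372 MPa.
R_n = 372 × 4638 × 10⁻³ = 1725 kN; R_n/Ω = 1725/2.0 = 862.7 kN.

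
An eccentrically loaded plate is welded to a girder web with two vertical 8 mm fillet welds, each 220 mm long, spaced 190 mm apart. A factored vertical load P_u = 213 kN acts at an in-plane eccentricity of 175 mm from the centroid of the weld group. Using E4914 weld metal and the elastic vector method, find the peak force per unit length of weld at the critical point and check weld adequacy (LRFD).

f_max ≈ 1310 N/mm; NOT adequate

E49XX → F_EXX = 490 MPa.
Total weld length L_w = 440 mm. Treat welds as unit-width lines.
Polar moment about centroid: J = 2[d³/12 + d(b/2)²] = 2[220³/12 + 220×95²] = 5746000 mm³.
Direct shear f_v = P/L_w = 213×10³ / 440 = 484.1 N/mm (vertical).
Torsion M = P·e = 213×10³ × 175 = 37275000 N·mm.
Critical point at (x, y) = (95, 110) from centroid. f_tx = M·y/J = 713.6 N/mm; f_ty = M·x/J = 616.3 N/mm.
Resultant f_max = √[f_tx² + (f_v + f_ty)²] = √[713.6² + (484.1 + 616.3)²] = 1312 N/mm.
Capacity per unit length: φr_n = 0.75 × 0.6 × 490 × (0.707 × 8) = 1247 N/mm.
1312 > 1247 → NOT adequate.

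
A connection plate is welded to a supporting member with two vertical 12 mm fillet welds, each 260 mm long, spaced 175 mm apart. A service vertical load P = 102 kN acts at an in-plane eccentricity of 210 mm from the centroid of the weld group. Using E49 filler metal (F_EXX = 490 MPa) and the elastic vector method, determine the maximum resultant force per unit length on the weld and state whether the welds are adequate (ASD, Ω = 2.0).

Total weld length L_w = 520 mm. Treat welds as unit-width lines.
Polar moment about centroid: J = 2[d³/12 + d(b/2)²] = 2[260³/12 + 260×87.5²] = 6911000 mm³.
Direct shear f_v = P/L_w = 102×10³ / 520 = 196.2 N/mm (vertical).
Torsion M = P·e = 102×10³ × 210 = 21420000 N·mm.
Critical point at (x, y) = (87.5, 130) from centroid. f_tx = M·y/J = 402.9 N/mm; f_ty = M·x/J = 271.2 N/mm.
Resultant f_max = √[f_tx² + (f_v + f_ty)²] = √[402.9² + (196.2 + 271.2)²] = 617.1 N/mm.
Capacity per unit length: r_n/Ω = (1/2.0) × 0.6 × 490 × (0.707 × 12) = 1247 N/mm.
617.1 ≤ 1247 → adequate.

f_max ≈ 617 N/mm; adequate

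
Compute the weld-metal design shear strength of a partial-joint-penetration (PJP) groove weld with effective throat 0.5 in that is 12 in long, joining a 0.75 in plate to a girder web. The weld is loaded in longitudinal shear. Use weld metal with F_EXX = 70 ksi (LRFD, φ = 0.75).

Effective throat (given) t_e = 0.5 in.
A_we = 0.5 × 12 = 6 in².
F_nw = 0.6 F_EXX = 42 ksi.
φR_n = 0.75 × 42 × 6 = 189 kip.

φR_n ≈ 189 kip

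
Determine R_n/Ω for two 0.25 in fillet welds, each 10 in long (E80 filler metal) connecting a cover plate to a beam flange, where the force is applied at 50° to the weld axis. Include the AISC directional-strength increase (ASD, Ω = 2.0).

E80XX → F_EXX = 80 ksi.
t_e = 0.707 × 0.25 = 0.1767 in; A_we = 0.1767 × 20 = 3.535 in².
Directional factor: 1.0 + 0.5 sin^1.5(50°) = 1.335.
F_nw = 0.6 × 80 × 1.335 = 64.09 ksi.
R_n/Ω = (64.09 × 3.535) / 2.0 = 113.3 kip.

R_n/Ω ≈ 113 kip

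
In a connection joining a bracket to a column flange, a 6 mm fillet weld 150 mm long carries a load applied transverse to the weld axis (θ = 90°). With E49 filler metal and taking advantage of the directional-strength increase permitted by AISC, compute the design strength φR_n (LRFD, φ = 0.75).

E49XX → F_EXX = 490 MPa.
t_e = 0.707 × 6 = 4.242 mm; A_we = 4.242 × 150 = 636.3 mm².
Directional factor: 1.0 + 0.5 sin^1.5(90°) = 1.5.
F_nw = 0.6 × 490 × 1.5 = 441 MPa.
φR_n = 0.75 × 441 × 636.3 × 10⁻³ = 210.5 kN.

φR_n ≈ 210 kN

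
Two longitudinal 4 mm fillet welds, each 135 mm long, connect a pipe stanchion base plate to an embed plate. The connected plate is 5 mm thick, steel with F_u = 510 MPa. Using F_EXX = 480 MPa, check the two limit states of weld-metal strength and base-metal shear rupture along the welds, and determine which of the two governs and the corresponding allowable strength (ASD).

t_e = 0.707 × 4 = 2.828 mm; L = 270 mm.
Weld metal: R_n/Ω = (1/2.0) × 0.6 × 480 × 2.828 × 270 × 10⁻³ = 110 kN.
Base metal (shear rupture): R_n/Ω = (1/2.0) × 0.6 × 510 × 5 × 270 × 10⁻³ = 206.6 kN.
Governing: weld metal.

R_n/Ω ≈ 110 kN (weld metal governs)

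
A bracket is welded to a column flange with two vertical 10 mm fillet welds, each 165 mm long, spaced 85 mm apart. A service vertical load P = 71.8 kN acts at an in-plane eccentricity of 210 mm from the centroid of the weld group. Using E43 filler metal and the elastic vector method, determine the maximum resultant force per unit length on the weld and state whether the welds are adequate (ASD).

f_max ≈ 1160 N/mm; NOT adequate

E43XX → F_EXX = 430 MPa.
Total weld length L_w = 330 mm. Treat welds as unit-width lines.
Polar moment about centroid: J = 2[d³/12 + d(b/2)²] = 2[165³/12 + 165×42.5²] = 1345000 mm³.
Direct shear f_v = P/L_w = 71.8×10³ / 330 = 217.6 N/mm (vertical).
Torsion M = P·e = 71.8×10³ × 210 = 15078000 N·mm.
Critical point at (x, y) = (42.5, 82.5) from centroid. f_tx = M·y/J = 925 N/mm; f_ty = M·x/J = 476.5 N/mm.
Resultant f_max = √[f_tx² + (f_v + f_ty)²] = √[925² + (217.6 + 476.5)²] = 1156 N/mm.
Capacity per unit length: r_n/Ω = (1/2.0) × 0.6 × 430 × (0.707 × 10) = 912 N/mm.
1156 > 912 → NOT adequate.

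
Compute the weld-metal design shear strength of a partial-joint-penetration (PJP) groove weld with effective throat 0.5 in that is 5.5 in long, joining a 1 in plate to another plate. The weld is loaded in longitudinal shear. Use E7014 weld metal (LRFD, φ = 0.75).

E70XX → F_EXX = 70 ksi.
Effective throat (given) t_e = 0.5 in.
A_we = 0.5 × 5.5 = 2.75 in².
F_nw = 0.6 F_EXX = 42 ksi.
φR_n = 0.75 × 42 × 2.75 = 86.62 kip.

φR_n ≈ 86.6 kip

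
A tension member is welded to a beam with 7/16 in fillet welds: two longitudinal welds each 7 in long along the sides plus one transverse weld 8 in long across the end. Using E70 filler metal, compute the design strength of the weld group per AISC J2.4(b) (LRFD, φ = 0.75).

E70XX → F_EXX = 70 ksi.
t_e = 0.707 × 0.4375 = 0.3093 in.
R_nwl = 0.6 × 70 × 0.3093 × 14 = 181.9 kip (longitudinal, 2 welds).
R_nwt = 0.6 × 70 × 0.3093 × 8 = 103.9 kip (transverse, base value).
(i) R_nwl + R_nwt = 285.8 kip; (ii) 0.85 R_nwl + 1.5 R_nwt = 310.5 kip.
R_n = max = 310.5 kip [governs: (ii)]; φR_n = 232.9 kip.

φR_n ≈ 233 kip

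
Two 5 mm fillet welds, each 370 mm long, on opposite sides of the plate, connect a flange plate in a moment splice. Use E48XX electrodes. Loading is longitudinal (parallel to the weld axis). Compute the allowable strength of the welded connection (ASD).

R_n/Ω ≈ 377 kN

E48XX → F_EXX = 480 MPa.
Effective throat t_e = 0.707 × 5 = 3.535 mm.
Total length L = 740 mm; A_we = 3.535 × 740 = 2616 mm².
F_nw = 0.6 F_EXX = 0.6 × 480 = 288 MPa.
R_n = 288 × 2616 × 10⁻³ = 753.4 kN; R_n/Ω = 753.4/2.0 = 376.7 kN.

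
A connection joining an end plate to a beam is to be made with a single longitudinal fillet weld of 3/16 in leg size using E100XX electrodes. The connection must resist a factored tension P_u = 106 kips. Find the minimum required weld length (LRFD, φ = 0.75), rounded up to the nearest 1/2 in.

L = 18 in

E100XX → F_EXX = 100 ksi.
Throat t_e = 0.707 × 0.1875 = 0.1326 in.
φr_n = 0.75 × 0.6 × 100 × 0.1326 = 5.965 kips/in.
L_req = P_u / φr_n = 106 / 5.965 = 17.77 in total.
Round up → use L = 18 in.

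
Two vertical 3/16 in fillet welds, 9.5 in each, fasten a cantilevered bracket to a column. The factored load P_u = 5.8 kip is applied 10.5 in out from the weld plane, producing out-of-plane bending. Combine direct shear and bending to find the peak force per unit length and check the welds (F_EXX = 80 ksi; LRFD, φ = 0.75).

L_w = 2 × 9.5 = 19 in; section modulus (unit throat) S = 2 × L²/6 = 30.08 in².
Direct shear f_v = P/L_w = 5.8/19 = 0.3053 kip/in.
Moment M = P × e = 5.8 × 10.5 = 60.9 kip·in; bending f_b = M/S = 2.024 kip/in.
f_max = √(f_v² + f_b²) = √(0.3053² + 2.024²) = 2.047 kip/in.
φr_n = 0.75 × 0.6 × 80 × (0.707 × 0.1875) = 4.772 kip/in → adequate.

f_max ≈ 2.05 kip/in; adequate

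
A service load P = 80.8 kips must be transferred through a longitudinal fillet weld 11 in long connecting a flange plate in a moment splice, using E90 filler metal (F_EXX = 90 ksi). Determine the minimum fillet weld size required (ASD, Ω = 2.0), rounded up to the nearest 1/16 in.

w = 7/16 in

Total weld length L = 11 in.
Required throat t_e = P × Ω / (0.6 F_EXX × L) = 80.8 × 2.0 / (0.6 × 90 × 11) = 0.2721 in.
Required leg w = t_e / 0.707 = 0.3848 in → use 7/16 in.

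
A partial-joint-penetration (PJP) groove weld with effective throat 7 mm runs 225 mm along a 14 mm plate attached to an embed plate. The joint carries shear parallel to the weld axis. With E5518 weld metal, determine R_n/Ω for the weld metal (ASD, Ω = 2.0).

R_n/Ω ≈ 260 kN

E55XX → F_EXX = 550 MPa.
Effective throat (given) t_e = 7 mm.
A_we = 7 × 225 = 1575 mm².
F_nw = 0.6 F_EXX = 330 MPa.
R_n/Ω = (330 × 1575) / 2.0 × 10⁻³ = 259.9 kN.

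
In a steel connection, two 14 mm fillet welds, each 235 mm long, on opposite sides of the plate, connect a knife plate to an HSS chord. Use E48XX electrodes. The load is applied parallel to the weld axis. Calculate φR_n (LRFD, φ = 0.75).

E48XX → F_EXX = 480 MPa.
Effective throat t_e = 0.707 × 14 = 9.898 mm.
Total length L = 470 mm; A_we = 9.898 × 470 = 4652 mm².
F_nw = 0.6 F_EXX = 0.6 × 480 = 288 MPa.
φR_n = 0.75 × 288 × 4652 × 10⁻³ = 1005 kN.

φR_n ≈ 1000 kN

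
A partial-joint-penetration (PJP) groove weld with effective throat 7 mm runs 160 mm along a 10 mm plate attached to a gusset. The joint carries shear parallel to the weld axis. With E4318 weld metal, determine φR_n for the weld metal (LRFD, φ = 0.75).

E43XX → F_EXX = 430 MPa.
Effective throat (given) t_e = 7 mm.
A_we = 7 × 160 = 1120 mm².
F_nw = 0.6 F_EXX = 258 MPa.
φR_n = 0.75 × 258 × 1120 × 10⁻³ = 216.7 kN.

φR_n ≈ 217 kN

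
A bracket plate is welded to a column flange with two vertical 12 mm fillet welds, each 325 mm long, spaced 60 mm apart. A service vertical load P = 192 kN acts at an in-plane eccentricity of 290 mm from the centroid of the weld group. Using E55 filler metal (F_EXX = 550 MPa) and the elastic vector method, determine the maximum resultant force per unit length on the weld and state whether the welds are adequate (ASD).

Total weld length L_w = 650 mm. Treat welds as unit-width lines.
Polar moment about centroid: J = 2[d³/12 + d(b/2)²] = 2[325³/12 + 325×30²] = 6306000 mm³.
Direct shear f_v = P/L_w = 192×10³ / 650 = 295.4 N/mm (vertical).
Torsion M = P·e = 192×10³ × 290 = 55680000 N·mm.
Critical point at (x, y) = (30, 162.5) from centroid. f_tx = M·y/J = 1435 N/mm; f_ty = M·x/J = 264.9 N/mm.
Resultant f_max = √[f_tx² + (f_v + f_ty)²] = √[1435² + (295.4 + 264.9)²] = 1540 N/mm.
Capacity per unit length: r_n/Ω = (1/2.0) × 0.6 × 550 × (0.707 × 12) = 1400 N/mm.
1540 > 1400 → NOT adequate.

f_max ≈ 1540 N/mm; NOT adequate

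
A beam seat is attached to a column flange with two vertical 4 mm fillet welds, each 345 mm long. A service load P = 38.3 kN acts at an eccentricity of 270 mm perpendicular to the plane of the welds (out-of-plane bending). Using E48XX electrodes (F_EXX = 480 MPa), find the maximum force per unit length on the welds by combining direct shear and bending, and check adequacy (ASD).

L_w = 2 × 345 = 690 mm; section modulus (unit throat) S = 2 × L²/6 = 39680 mm².
Direct shear f_v = P/L_w = 38.3×10³/690 = 55.51 N/mm.
Moment M = P × e = 38.3×10³ × 270 = 10341000 N·mm; bending f_b = M/S = 260.6 N/mm.
f_max = √(f_v² + f_b²) = √(55.51² + 260.6²) = 266.5 N/mm.
r_n/Ω = (1/2.0) × 0.6 × 480 × (0.707 × 4) = 407.2 N/mm → adequate.

f_max ≈ 266 N/mm; adequate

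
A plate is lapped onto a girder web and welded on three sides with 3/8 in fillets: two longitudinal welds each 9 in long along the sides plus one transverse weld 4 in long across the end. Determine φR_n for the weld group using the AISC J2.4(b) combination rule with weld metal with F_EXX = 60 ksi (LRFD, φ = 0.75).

φR_n ≈ 157 kips

t_e = 0.707 × 0.375 = 0.2651 in.
R_nwl = 0.6 × 60 × 0.2651 × 18 = 171.8 kips (longitudinal, 2 welds).
R_nwt = 0.6 × 60 × 0.2651 × 4 = 38.18 kips (transverse, base value).
(i) R_nwl + R_nwt = 210 kips; (ii) 0.85 R_nwl + 1.5 R_nwt = 203.3 kips.
R_n = max = 210 kips [governs: (i)]; φR_n = 157.5 kips.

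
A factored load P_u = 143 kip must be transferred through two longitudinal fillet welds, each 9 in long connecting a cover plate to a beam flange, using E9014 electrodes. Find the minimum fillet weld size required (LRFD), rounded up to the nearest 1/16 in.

E90XX → F_EXX = 90 ksi.
Total weld length L = 18 in.
Required throat t_e = P_u / (φ × 0.6 F_EXX × L) = 143 / (0.75 × 0.6 × 90 × 18) = 0.1962 in.
Required leg w = t_e / 0.707 = 0.2775 in → use 5/16 in.

w = 5/16 in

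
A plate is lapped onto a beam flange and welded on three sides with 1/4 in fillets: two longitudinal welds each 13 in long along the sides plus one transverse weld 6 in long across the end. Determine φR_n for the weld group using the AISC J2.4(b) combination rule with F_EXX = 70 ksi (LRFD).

t_e = 0.707 × 0.25 = 0.1767 in.
R_nwl = 0.6 × 70 × 0.1767 × 26 = 193 kip (longitudinal, 2 welds).
R_nwt = 0.6 × 70 × 0.1767 × 6 = 44.54 kip (transverse, base value).
(i) R_nwl + R_nwt = 237.6 kip; (ii) 0.85 R_nwl + 1.5 R_nwt = 230.9 kip.
R_n = max = 237.6 kip [governs: (i)]; φR_n = 178.2 kip.

φR_n ≈ 178 kip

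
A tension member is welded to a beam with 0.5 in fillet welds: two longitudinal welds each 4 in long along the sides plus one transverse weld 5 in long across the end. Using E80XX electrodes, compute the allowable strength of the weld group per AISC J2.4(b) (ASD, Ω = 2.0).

R_n/Ω ≈ 121 kip

E80XX → F_EXX = 80 ksi.
t_e = 0.707 × 0.5 = 0.3535 in.
R_nwl = 0.6 × 80 × 0.3535 × 8 = 135.7 kip (longitudinal, 2 welds).
R_nwt = 0.6 × 80 × 0.3535 × 5 = 84.84 kip (transverse, base value).
(i) R_nwl + R_nwt = 220.6 kip; (ii) 0.85 R_nwl + 1.5 R_nwt = 242.6 kip.
R_n = max = 242.6 kip [governs: (ii)]; R_n/Ω = 121.3 kip.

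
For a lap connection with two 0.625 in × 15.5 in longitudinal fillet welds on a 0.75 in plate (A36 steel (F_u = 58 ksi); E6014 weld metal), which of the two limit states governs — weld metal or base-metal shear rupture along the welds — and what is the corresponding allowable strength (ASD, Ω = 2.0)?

R_n/Ω ≈ 247 kip (weld metal governs)

E60XX → F_EXX = 60 ksi.
t_e = 0.707 × 0.625 = 0.4419 in; L = 31 in.
Weld metal: R_n/Ω = (1/2.0) × 0.6 × 60 × 0.4419 × 31 = 246.6 kip.
Base metal (shear rupture): R_n/Ω = (1/2.0) × 0.6 × 58 × 0.75 × 31 = 404.5 kip.
Governing: weld metal.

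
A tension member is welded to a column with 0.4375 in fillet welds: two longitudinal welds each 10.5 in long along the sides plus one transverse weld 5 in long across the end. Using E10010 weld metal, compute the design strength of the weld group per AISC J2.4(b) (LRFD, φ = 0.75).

φR_n ≈ 362 kips

E100XX → F_EXX = 100 ksi.
t_e = 0.707 × 0.4375 = 0.3093 in.
R_nwl = 0.6 × 100 × 0.3093 × 21 = 389.7 kips (longitudinal, 2 welds).
R_nwt = 0.6 × 100 × 0.3093 × 5 = 92.79 kips (transverse, base value).
(i) R_nwl + R_nwt = 482.5 kips; (ii) 0.85 R_nwl + 1.5 R_nwt = 470.5 kips.
R_n = max = 482.5 kips [governs: (i)]; φR_n = 361.9 kips.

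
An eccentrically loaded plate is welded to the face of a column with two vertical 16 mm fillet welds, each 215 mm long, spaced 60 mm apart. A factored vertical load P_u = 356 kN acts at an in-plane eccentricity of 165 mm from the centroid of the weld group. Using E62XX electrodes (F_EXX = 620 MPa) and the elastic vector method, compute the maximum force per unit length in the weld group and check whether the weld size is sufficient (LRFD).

f_max ≈ 3520 N/mm; NOT adequate

Total weld length L_w = 430 mm. Treat welds as unit-width lines.
Polar moment about centroid: J = 2[d³/12 + d(b/2)²] = 2[215³/12 + 215×30²] = 2043000 mm³.
Direct shear f_v = P/L_w = 356×10³ / 430 = 827.9 N/mm (vertical).
Torsion M = P·e = 356×10³ × 165 = 58740000 N·mm.
Critical point at (x, y) = (30, 107.5) from centroid. f_tx = M·y/J = 3090 N/mm; f_ty = M·x/J = 862.4 N/mm.
Resultant f_max = √[f_tx² + (f_v + f_ty)²] = √[3090² + (827.9 + 862.4)²] = 3522 N/mm.
Capacity per unit length: φr_n = 0.75 × 0.6 × 620 × (0.707 × 16) = 3156 N/mm.
3522 > 3156 → NOT adequate.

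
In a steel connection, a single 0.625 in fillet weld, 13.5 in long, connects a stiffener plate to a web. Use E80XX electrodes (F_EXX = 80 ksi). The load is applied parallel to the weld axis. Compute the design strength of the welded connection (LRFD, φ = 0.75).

Effective throat t_e = 0.707 × 0.625 = 0.4419 in.
Total length L = 13.5 in; A_we = 0.4419 × 13.5 = 5.965 in².
F_nw = 0.6 F_EXX = 0.6 × 80 = 48 ksi.
φR_n = 0.75 × 48 × 5.965 = 214.8 kip.

φR_n ≈ 215 kip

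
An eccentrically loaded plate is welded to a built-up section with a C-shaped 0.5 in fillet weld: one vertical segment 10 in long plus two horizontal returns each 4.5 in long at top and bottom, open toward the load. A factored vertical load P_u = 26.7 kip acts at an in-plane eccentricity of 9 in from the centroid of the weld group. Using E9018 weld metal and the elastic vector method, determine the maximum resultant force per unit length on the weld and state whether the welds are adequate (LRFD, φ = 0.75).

E90XX → F_EXX = 90 ksi.
Total weld length L_w = 19 in. Treat welds as unit-width lines.
Centroid: x̄ = 2×4.5×2.25 / 19 = 1.066 in from the vertical weld.
Polar moment about centroid: J = I_x + I_y = [10³/12 + 2×4.5×5²] + [10×1.066² + 2(4.5³/12 + 4.5×1.184²)] = 347.5 in³.
Direct shear f_v = P/L_w = 26.7 / 19 = 1.405 kip/in (vertical).
Torsion M = P·e = 26.7 × 9 = 240.3 kip·in.
Critical point at (x, y) = (3.434, 5) from centroid. f_tx = M·y/J = 3.458 kip/in; f_ty = M·x/J = 2.375 kip/in.
Resultant f_max = √[f_tx² + (f_v + f_ty)²] = √[3.458² + (1.405 + 2.375)²] = 5.123 kip/in.
Capacity per unit length: φr_n = 0.75 × 0.6 × 90 × (0.707 × 0.5) = 14.32 kip/in.
5.123 ≤ 14.32 → adequate.

f_max ≈ 5.12 kip/in; adequate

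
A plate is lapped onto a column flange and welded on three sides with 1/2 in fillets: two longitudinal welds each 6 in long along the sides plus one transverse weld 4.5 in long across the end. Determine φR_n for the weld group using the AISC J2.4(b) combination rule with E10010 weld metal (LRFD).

E100XX → F_EXX = 100 ksi.
t_e = 0.707 × 0.5 = 0.3535 in.
R_nwl = 0.6 × 100 × 0.3535 × 12 = 254.5 kip (longitudinal, 2 welds).
R_nwt = 0.6 × 100 × 0.3535 × 4.5 = 95.44 kip (transverse, base value).
(i) R_nwl + R_nwt = 350 kip; (ii) 0.85 R_nwl + 1.5 R_nwt = 359.5 kip.
R_n = max = 359.5 kip [governs: (ii)]; φR_n = 269.6 kip.

φR_n ≈ 270 kip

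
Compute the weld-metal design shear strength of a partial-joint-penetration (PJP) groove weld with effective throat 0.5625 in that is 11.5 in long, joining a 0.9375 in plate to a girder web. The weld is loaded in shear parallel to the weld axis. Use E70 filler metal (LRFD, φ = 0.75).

E70XX → F_EXX = 70 ksi.
Effective throat (given) t_e = 0.5625 in.
A_we = 0.5625 × 11.5 = 6.469 in².
F_nw = 0.6 F_EXX = 42 ksi.
φR_n = 0.75 × 42 × 6.469 = 203.8 kip.

φR_n ≈ 204 kip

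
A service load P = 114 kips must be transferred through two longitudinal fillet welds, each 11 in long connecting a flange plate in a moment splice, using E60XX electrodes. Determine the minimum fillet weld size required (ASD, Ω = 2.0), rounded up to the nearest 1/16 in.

E60XX → F_EXX = 60 ksi.
Total weld length L = 22 in.
Required throat t_e = P × Ω / (0.6 F_EXX × L) = 114 × 2.0 / (0.6 × 60 × 22) = 0.2879 in.
Required leg w = t_e / 0.707 = 0.4072 in → use 7/16 in.

w = 7/16 in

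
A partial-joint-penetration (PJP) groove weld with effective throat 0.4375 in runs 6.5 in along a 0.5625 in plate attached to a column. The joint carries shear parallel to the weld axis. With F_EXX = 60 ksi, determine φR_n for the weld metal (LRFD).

Effective throat (given) t_e = 0.4375 in.
A_we = 0.4375 × 6.5 = 2.844 in².
F_nw = 0.6 F_EXX = 36 ksi.
φR_n = 0.75 × 36 × 2.844 = 76.78 kip.

φR_n ≈ 76.8 kip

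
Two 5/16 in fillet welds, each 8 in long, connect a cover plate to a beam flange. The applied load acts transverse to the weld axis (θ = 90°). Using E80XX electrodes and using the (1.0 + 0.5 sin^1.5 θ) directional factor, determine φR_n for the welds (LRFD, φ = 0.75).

φR_n ≈ 191 kips

E80XX → F_EXX = 80 ksi.
t_e = 0.707 × 0.3125 = 0.2209 in; A_we = 0.2209 × 16 = 3.535 in².
Directional factor: 1.0 + 0.5 sin^1.5(90°) = 1.5.
F_nw = 0.6 × 80 × 1.5 = 72 ksi.
φR_n = 0.75 × 72 × 3.535 = 190.9 kips.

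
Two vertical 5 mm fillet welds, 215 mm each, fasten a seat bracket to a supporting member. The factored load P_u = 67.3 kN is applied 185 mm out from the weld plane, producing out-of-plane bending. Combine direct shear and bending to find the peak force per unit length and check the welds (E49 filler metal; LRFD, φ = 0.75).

E49XX → F_EXX = 490 MPa.
L_w = 2 × 215 = 430 mm; section modulus (unit throat) S = 2 × L²/6 = 15410 mm².
Direct shear f_v = P/L_w = 67.3×10³/430 = 156.5 N/mm.
Moment M = P × e = 67.3×10³ × 185 = 12450000 N·mm; bending f_b = M/S = 808 N/mm.
f_max = √(f_v² + f_b²) = √(156.5² + 808²) = 823.1 N/mm.
φr_n = 0.75 × 0.6 × 490 × (0.707 × 5) = 779.5 N/mm → NOT adequate.

f_max ≈ 823 N/mm; NOT adequate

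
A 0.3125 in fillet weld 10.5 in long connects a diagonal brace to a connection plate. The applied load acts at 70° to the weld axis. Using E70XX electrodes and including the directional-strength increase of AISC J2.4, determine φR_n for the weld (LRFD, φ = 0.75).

E70XX → F_EXX = 70 ksi.
t_e = 0.707 × 0.3125 = 0.2209 in; A_we = 0.2209 × 10.5 = 2.32 in².
Directional factor: 1.0 + 0.5 sin^1.5(70°) = 1.455.
F_nw = 0.6 × 70 × 1.455 = 61.13 ksi.
φR_n = 0.75 × 61.13 × 2.32 = 106.4 kips.

φR_n ≈ 106 kips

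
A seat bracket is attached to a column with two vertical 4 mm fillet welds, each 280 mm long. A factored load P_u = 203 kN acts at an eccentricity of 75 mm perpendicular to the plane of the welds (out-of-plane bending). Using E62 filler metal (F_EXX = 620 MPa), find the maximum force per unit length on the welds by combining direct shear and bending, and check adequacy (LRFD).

f_max ≈ 686 N/mm; adequate

L_w = 2 × 280 = 560 mm; section modulus (unit throat) S = 2 × L²/6 = 26130 mm².
Direct shear f_v = P/L_w = 203×10³/560 = 362.5 N/mm.
Moment M = P × e = 203×10³ × 75 = 15225000 N·mm; bending f_b = M/S = 582.6 N/mm.
f_max = √(f_v² + f_b²) = √(362.5² + 582.6²) = 686.2 N/mm.
φr_n = 0.75 × 0.6 × 620 × (0.707 × 4) = 789 N/mm → adequate.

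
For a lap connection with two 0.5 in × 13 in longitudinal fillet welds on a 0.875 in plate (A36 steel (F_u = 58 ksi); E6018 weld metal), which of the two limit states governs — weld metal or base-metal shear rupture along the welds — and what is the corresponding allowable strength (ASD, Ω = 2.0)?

E60XX → F_EXX = 60 ksi.
t_e = 0.707 × 0.5 = 0.3535 in; L = 26 in.
Weld metal: R_n/Ω = (1/2.0) × 0.6 × 60 × 0.3535 × 26 = 165.4 kip.
Base metal (shear rupture): R_n/Ω = (1/2.0) × 0.6 × 58 × 0.875 × 26 = 395.8 kip.
Governing: weld metal.

R_n/Ω ≈ 165 kip (weld metal governs)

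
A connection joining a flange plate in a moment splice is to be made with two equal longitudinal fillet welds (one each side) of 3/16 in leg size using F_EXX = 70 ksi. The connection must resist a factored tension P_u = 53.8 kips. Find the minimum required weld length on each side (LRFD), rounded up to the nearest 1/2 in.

Throat t_e = 0.707 × 0.1875 = 0.1326 in.
φr_n = 0.75 × 0.6 × 70 × 0.1326 = 4.176 kips/in.
L_req = P_u / φr_n = 53.8 / 4.176 = 12.88 in total.
Per side: 12.88 / 2 = 6.442 in.
Round up → use L = 6.5 in on each side.

L = 6.5 in on each side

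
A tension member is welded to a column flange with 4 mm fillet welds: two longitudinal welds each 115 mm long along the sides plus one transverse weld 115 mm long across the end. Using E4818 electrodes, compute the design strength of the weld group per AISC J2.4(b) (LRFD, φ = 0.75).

E48XX → F_EXX = 480 MPa.
t_e = 0.707 × 4 = 2.828 mm.
R_nwl = 0.6 × 480 × 2.828 × 230 × 10⁻³ = 187.3 kN (longitudinal, 2 welds).
R_nwt = 0.6 × 480 × 2.828 × 115 × 10⁻³ = 93.66 kN (transverse, base value).
(i) R_nwl + R_nwt = 281 kN; (ii) 0.85 R_nwl + 1.5 R_nwt = 299.7 kN.
R_n = max = 299.7 kN [governs: (ii)]; φR_n = 224.8 kN.

φR_n ≈ 225 kN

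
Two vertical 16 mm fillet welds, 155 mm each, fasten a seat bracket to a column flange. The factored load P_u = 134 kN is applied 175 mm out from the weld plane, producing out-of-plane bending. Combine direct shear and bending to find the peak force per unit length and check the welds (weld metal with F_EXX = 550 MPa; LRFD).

f_max ≈ 2960 N/mm; NOT adequate

L_w = 2 × 155 = 310 mm; section modulus (unit throat) S = 2 × L²/6 = 8008 mm².
Direct shear f_v = P/L_w = 134×10³/310 = 432.3 N/mm.
Moment M = P × e = 134×10³ × 175 = 23450000 N·mm; bending f_b = M/S = 2928 N/mm.
f_max = √(f_v² + f_b²) = √(432.3² + 2928²) = 2960 N/mm.
φr_n = 0.75 × 0.6 × 550 × (0.707 × 16) = 2800 N/mm → NOT adequate.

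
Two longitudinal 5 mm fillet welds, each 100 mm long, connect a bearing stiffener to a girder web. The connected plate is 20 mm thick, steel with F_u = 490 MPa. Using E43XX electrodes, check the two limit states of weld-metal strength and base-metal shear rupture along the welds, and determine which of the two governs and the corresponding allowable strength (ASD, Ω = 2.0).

E43XX → F_EXX = 430 MPa.
t_e = 0.707 × 5 = 3.535 mm; L = 200 mm.
Weld metal: R_n/Ω = (1/2.0) × 0.6 × 430 × 3.535 × 200 × 10⁻³ = 91.2 kN.
Base metal (shear rupture): R_n/Ω = (1/2.0) × 0.6 × 490 × 20 × 200 × 10⁻³ = 588 kN.
Governing: weld metal.

R_n/Ω ≈ 91.2 kN (weld metal governs)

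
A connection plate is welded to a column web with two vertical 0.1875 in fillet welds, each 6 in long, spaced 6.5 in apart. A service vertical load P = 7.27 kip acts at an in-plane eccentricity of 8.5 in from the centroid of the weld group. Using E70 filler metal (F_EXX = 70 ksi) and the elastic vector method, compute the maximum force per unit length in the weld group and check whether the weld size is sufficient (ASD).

Total weld length L_w = 12 in. Treat welds as unit-width lines.
Polar moment about centroid: J = 2[d³/12 + d(b/2)²] = 2[6³/12 + 6×3.25²] = 162.8 in³.
Direct shear f_v = P/L_w = 7.27 / 12 = 0.6058 kip/in (vertical).
Torsion M = P·e = 7.27 × 8.5 = 61.795 kip·in.
Critical point at (x, y) = (3.25, 3) from centroid. f_tx = M·y/J = 1.139 kip/in; f_ty = M·x/J = 1.234 kip/in.
Resultant f_max = √[f_tx² + (f_v + f_ty)²] = √[1.139² + (0.6058 + 1.234)²] = 2.164 kip/in.
Capacity per unit length: r_n/Ω = (1/2.0) × 0.6 × 70 × (0.707 × 0.1875) = 2.784 kip/in.
2.164 ≤ 2.784 → adequate.

f_max ≈ 2.16 kip/in; adequate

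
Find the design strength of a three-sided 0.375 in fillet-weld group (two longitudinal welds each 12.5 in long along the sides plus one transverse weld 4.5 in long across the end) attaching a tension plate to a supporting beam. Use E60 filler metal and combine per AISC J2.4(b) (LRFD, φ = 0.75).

φR_n ≈ 211 kips

E60XX → F_EXX = 60 ksi.
t_e = 0.707 × 0.375 = 0.2651 in.
R_nwl = 0.6 × 60 × 0.2651 × 25 = 238.6 kips (longitudinal, 2 welds).
R_nwt = 0.6 × 60 × 0.2651 × 4.5 = 42.95 kips (transverse, base value).
(i) R_nwl + R_nwt = 281.6 kips; (ii) 0.85 R_nwl + 1.5 R_nwt = 267.2 kips.
R_n = max = 281.6 kips [governs: (i)]; φR_n = 211.2 kips.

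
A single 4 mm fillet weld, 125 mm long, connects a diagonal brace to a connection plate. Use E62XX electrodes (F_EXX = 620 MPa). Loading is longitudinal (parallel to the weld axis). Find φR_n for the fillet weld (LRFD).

Effective throat t_e = 0.707 × 4 = 2.828 mm.
Total length L = 125 mm; A_we = 2.828 × 125 = 353.5 mm².
F_nw = 0.6 F_EXX = 0.6 × 620 = 372 MPa.
φR_n = 0.75 × 372 × 353.5 × 10⁻³ = 98.63 kN.

φR_n ≈ 98.6 kN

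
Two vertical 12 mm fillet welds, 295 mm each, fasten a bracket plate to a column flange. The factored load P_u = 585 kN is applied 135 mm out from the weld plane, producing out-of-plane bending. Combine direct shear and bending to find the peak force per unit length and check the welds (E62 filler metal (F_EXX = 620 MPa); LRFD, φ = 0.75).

f_max ≈ 2900 N/mm; NOT adequate

L_w = 2 × 295 = 590 mm; section modulus (unit throat) S = 2 × L²/6 = 29010 mm².
Direct shear f_v = P/L_w = 585×10³/590 = 991.5 N/mm.
Moment M = P × e = 585×10³ × 135 = 78975000 N·mm; bending f_b = M/S = 2722 N/mm.
f_max = √(f_v² + f_b²) = √(991.5² + 2722²) = 2897 N/mm.
φr_n = 0.75 × 0.6 × 620 × (0.707 × 12) = 2367 N/mm → NOT adequate.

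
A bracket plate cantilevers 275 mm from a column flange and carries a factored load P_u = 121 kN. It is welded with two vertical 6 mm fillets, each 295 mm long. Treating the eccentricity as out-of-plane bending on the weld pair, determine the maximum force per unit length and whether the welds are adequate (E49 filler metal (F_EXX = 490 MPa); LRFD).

f_max ≈ 1170 N/mm; NOT adequate

L_w = 2 × 295 = 590 mm; section modulus (unit throat) S = 2 × L²/6 = 29010 mm².
Direct shear f_v = P/L_w = 121×10³/590 = 205.1 N/mm.
Moment M = P × e = 121×10³ × 275 = 33275000 N·mm; bending f_b = M/S = 1147 N/mm.
f_max = √(f_v² + f_b²) = √(205.1² + 1147²) = 1165 N/mm.
φr_n = 0.75 × 0.6 × 490 × (0.707 × 6) = 935.4 N/mm → NOT adequate.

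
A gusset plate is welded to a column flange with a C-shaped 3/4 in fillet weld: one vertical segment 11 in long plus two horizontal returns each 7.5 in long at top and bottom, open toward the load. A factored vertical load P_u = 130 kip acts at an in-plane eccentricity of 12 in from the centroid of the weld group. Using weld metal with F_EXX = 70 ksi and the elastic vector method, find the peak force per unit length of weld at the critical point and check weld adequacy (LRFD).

f_max ≈ 20.3 kip/in; NOT adequate

Total weld length L_w = 26 in. Treat welds as unit-width lines.
Centroid: x̄ = 2×7.5×3.75 / 26 = 2.163 in from the vertical weld.
Polar moment about centroid: J = I_x + I_y = [11³/12 + 2×7.5×5.5²] + [11×2.163² + 2(7.5³/12 + 7.5×1.587²)] = 724.2 in³.
Direct shear f_v = P/L_w = 130 / 26 = 5 kip/in (vertical).
Torsion M = P·e = 130 × 12 = 1560 kip·in.
Critical point at (x, y) = (5.337, 5.5) from centroid. f_tx = M·y/J = 11.85 kip/in; f_ty = M·x/J = 11.5 kip/in.
Resultant f_max = √[f_tx² + (f_v + f_ty)²] = √[11.85² + (5 + 11.5)²] = 20.31 kip/in.
Capacity per unit length: φr_n = 0.75 × 0.6 × 70 × (0.707 × 0.75) = 16.7 kip/in.
20.31 > 16.7 → NOT adequate.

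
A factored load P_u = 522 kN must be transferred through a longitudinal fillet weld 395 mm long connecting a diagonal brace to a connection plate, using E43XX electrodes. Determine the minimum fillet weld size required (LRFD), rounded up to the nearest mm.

E43XX → F_EXX = 430 MPa.
Total weld length L = 395 mm.
Required throat t_e = P_u / (φ × 0.6 F_EXX × L) = 522 / (0.75 × 0.6 × 430 × 395 × 10⁻³) = 6.83 mm.
Required leg w = t_e / 0.707 = 9.66 mm → use 10 mm.

w = 10 mm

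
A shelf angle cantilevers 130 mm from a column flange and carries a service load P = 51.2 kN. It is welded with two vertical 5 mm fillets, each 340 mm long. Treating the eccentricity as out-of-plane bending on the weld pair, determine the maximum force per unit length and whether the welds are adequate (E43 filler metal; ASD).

f_max ≈ 188 N/mm; adequate

E43XX → F_EXX = 430 MPa.
L_w = 2 × 340 = 680 mm; section modulus (unit throat) S = 2 × L²/6 = 38530 mm².
Direct shear f_v = P/L_w = 51.2×10³/680 = 75.29 N/mm.
Moment M = P × e = 51.2×10³ × 130 = 6656000 N·mm; bending f_b = M/S = 172.7 N/mm.
f_max = √(f_v² + f_b²) = √(75.29² + 172.7²) = 188.4 N/mm.
r_n/Ω = (1/2.0) × 0.6 × 430 × (0.707 × 5) = 456 N/mm → adequate.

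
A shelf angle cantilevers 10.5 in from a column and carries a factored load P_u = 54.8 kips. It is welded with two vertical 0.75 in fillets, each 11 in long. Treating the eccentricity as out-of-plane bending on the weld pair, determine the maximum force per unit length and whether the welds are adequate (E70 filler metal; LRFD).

f_max ≈ 14.5 kip/in; adequate

E70XX → F_EXX = 70 ksi.
L_w = 2 × 11 = 22 in; section modulus (unit throat) S = 2 × L²/6 = 40.33 in².
Direct shear f_v = P/L_w = 54.8/22 = 2.491 kip/in.
Moment M = P × e = 54.8 × 10.5 = 575.4 kip·in; bending f_b = M/S = 14.27 kip/in.
f_max = √(f_v² + f_b²) = √(2.491² + 14.27²) = 14.48 kip/in.
φr_n = 0.75 × 0.6 × 70 × (0.707 × 0.75) = 16.7 kip/in → adequate.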